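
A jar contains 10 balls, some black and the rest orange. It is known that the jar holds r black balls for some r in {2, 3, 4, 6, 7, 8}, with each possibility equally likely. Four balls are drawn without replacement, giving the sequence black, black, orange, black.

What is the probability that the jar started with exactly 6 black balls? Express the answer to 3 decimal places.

Under each hypothesis, the probability of the observed sequence is: P(data | r = 2) = (2/10)(1/9)(8/8)(0/7) = 0; P(data | r = 3) = (3/10)(2/9)(7/8)(1/7) = 1/120; P(data | r = 4) = (4/10)(3/9)(6/8)(2/7) = 1/35; P(data | r = 6) = (6/10)(5/9)(4/8)(4/7) = 2/21; P(data | r = 7) = (7/10)(6/9)(3/8)(5/7) = 1/8; P(data | r = 8) = (8/10)(7/9)(2/8)(6/7) = 2/15.
The prior-weighted likelihoods are 1/6 · 0 = 0, 1/6 · 1/120 = 1/720, 1/6 · 1/35 = 1/210, 1/6 · 2/21 = 1/63, 1/6 · 1/8 = 1/48, 1/6 · 2/15 = 1/45; these sum to 41/630.
So P(r = 6 | data) = (1/63) / (41/630) = 10/41.

0.244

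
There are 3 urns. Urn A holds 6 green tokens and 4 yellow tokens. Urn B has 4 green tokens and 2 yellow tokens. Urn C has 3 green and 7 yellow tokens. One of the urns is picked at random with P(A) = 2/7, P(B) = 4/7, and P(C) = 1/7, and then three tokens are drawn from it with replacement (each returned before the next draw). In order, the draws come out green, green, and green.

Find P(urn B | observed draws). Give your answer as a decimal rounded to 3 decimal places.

0.721

Under each hypothesis, the probability of the observed sequence is: P(data | urn A) = (6/10)(6/10)(6/10) = 0.216; P(data | urn B) = (4/6)(4/6)(4/6) = 0.2963; P(data | urn C) = (3/10)(3/10)(3/10) = 0.027.
Weighting by the prior gives 2/7 · 0.216 = 0.061714, 4/7 · 0.2963 = 0.16931, 1/7 · 0.027 = 0.0038571; these sum to 0.23488.
Hence P(urn B | data) = (0.16931) / (0.23488) = 0.72083.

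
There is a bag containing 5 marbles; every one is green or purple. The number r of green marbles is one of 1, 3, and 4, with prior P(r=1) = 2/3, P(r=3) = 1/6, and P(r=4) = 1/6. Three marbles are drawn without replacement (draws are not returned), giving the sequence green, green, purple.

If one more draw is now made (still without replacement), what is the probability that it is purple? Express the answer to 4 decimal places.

0.2500

Under each hypothesis, the probability of the observed sequence is: P(data | r = 1) = (1/5)(0/4) = 0; P(data | r = 3) = (3/5)(2/4)(2/3) = 1/5; P(data | r = 4) = (4/5)(3/4)(1/3) = 1/5.
Multiplying each by its prior: 2/3 · 0 = 0, 1/6 · 1/5 = 1/30, 1/6 · 1/5 = 1/30; these sum to 1/15.
Dividing through by the total gives posterior P(r = 1 | data) = 0, P(r = 3 | data) = 1/2, P(r = 4 | data) = 1/2.
Averaging over the posterior, P(purple next | data) = (1/2)(1/2) + (0)(1/2) = 1/4.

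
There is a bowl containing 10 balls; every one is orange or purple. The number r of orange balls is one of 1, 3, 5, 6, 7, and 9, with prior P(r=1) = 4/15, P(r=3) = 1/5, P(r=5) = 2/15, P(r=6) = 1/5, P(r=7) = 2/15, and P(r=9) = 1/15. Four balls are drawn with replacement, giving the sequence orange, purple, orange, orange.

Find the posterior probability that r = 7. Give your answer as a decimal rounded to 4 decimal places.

The likelihood of the observed sequence under each hypothesis: P(data | r = 1) = (1/10)(9/10)(1/10)(1/10) = 0.0009; P(data | r = 3) = (3/10)(7/10)(3/10)(3/10) = 0.0189; P(data | r = 5) = (5/10)(5/10)(5/10)(5/10) = 0.0625; P(data | r = 6) = (6/10)(4/10)(6/10)(6/10) = 0.0864; P(data | r = 7) = (7/10)(3/10)(7/10)(7/10) = 0.1029; P(data | r = 9) = (9/10)(1/10)(9/10)(9/10) = 0.0729.
The prior-weighted likelihoods are 4/15 · 0.0009 = 0.00024, 1/5 · 0.0189 = 0.00378, 2/15 · 0.0625 = 0.0083333, 1/5 · 0.0864 = 0.01728, 2/15 · 0.1029 = 0.01372, 1/15 · 0.0729 = 0.00486; these sum to 0.048213.
Therefore the posterior P(r = 7 | data) = (0.01372) / (0.048213) = 0.28457.

0.2846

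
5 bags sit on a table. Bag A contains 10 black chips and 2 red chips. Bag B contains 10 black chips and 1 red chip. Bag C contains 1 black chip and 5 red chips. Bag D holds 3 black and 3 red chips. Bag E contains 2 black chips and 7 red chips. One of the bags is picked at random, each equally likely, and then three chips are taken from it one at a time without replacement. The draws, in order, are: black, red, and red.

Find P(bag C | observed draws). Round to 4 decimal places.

Under each hypothesis, the probability of the observed sequence is: P(data | bag A) = (10/12)(2/11)(1/10) = 0.015152; P(data | bag B) = (10/11)(1/10)(0/9) = 0; P(data | bag C) = (1/6)(5/5)(4/4) = 0.16667; P(data | bag D) = (3/6)(3/5)(2/4) = 0.15; P(data | bag E) = (2/9)(7/8)(6/7) = 0.16667.
The prior-weighted likelihoods are 1/5 · 0.015152 = 0.0030303, 1/5 · 0 = 0, 1/5 · 0.16667 = 0.033333, 1/5 · 0.15 = 0.03, 1/5 · 0.16667 = 0.033333; summing to 0.099697.
So P(bag C | data) = (0.033333) / (0.099697) = 0.33435.

0.3343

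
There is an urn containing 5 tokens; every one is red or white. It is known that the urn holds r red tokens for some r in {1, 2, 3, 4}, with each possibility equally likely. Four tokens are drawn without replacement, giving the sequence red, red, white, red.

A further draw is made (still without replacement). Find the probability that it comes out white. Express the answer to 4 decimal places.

For each hypothesis, P(data | H) works out to: P(data | r = 1) = (1/5)(0/4) = 0; P(data | r = 2) = (2/5)(1/4)(3/3)(0/2) = 0; P(data | r = 3) = (3/5)(2/4)(2/3)(1/2) = 1/10; P(data | r = 4) = (4/5)(3/4)(1/3)(2/2) = 1/5.
The prior-weighted likelihoods are 1/4 · 0 = 0, 1/4 · 0 = 0, 1/4 · 1/10 = 1/40, 1/4 · 1/5 = 1/20; summing to 3/40.
The posterior is then P(r = 1 | data) = 0, P(r = 2 | data) = 0, P(r = 3 | data) = 1/3, P(r = 4 | data) = 2/3.
Averaging over the posterior, P(white next | data) = (1)(1/3) + (0)(2/3) = 1/3.

0.3333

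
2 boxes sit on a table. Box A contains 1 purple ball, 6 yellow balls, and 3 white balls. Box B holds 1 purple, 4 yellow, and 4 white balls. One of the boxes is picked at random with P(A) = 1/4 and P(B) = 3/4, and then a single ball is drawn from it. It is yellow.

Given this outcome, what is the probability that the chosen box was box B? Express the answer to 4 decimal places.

0.6897

The likelihood of this draw under each hypothesis: P(data | box A) = (6/10) = 3/5; P(data | box B) = (4/9) = 4/9.
Multiplying each by its prior: 1/4 · 3/5 = 3/20, 3/4 · 4/9 = 1/3; these sum to 29/60.
So P(box B | data) = (1/3) / (29/60) = 20/29.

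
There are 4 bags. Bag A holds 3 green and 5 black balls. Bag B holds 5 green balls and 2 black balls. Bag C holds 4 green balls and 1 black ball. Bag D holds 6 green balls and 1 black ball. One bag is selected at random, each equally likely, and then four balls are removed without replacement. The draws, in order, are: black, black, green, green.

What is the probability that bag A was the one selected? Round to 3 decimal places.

0.600

For each hypothesis, P(data | H) works out to: P(data | bag A) = (5/8)(4/7)(3/6)(2/5) = 1/14; P(data | bag B) = (2/7)(1/6)(5/5)(4/4) = 1/21; P(data | bag C) = (1/5)(0/4) = 0; P(data | bag D) = (1/7)(0/6) = 0.
Multiplying each by its prior: 1/4 · 1/14 = 1/56, 1/4 · 1/21 = 1/84, 1/4 · 0 = 0, 1/4 · 0 = 0; these sum to 5/168.
Hence P(bag A | data) = (1/56) / (5/168) = 3/5.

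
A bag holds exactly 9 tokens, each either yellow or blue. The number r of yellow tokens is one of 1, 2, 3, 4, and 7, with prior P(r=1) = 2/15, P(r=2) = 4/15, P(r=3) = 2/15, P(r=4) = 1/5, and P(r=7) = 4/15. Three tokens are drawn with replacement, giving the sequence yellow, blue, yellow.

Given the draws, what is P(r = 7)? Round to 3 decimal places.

Compute the likelihood of the observed sequence for each case: P(data | r = 1) = (1/9)(8/9)(1/9) = 0.010974; P(data | r = 2) = (2/9)(7/9)(2/9) = 0.038409; P(data | r = 3) = (3/9)(6/9)(3/9) = 0.074074; P(data | r = 4) = (4/9)(5/9)(4/9) = 0.10974; P(data | r = 7) = (7/9)(2/9)(7/9) = 0.13443.
Weighting by the prior gives 2/15 · 0.010974 = 0.0014632, 4/15 · 0.038409 = 0.010242, 2/15 · 0.074074 = 0.0098765, 1/5 · 0.10974 = 0.021948, 4/15 · 0.13443 = 0.035848; with total 0.079378.
So P(r = 7 | data) = (0.035848) / (0.079378) = 0.45161.

0.452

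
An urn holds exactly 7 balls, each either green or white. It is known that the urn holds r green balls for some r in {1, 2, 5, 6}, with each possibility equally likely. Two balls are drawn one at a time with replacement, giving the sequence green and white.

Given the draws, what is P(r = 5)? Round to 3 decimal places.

0.313

The likelihood of the observed sequence under each hypothesis: P(data | r = 1) = (1/7)(6/7) = 6/49; P(data | r = 2) = (2/7)(5/7) = 10/49; P(data | r = 5) = (5/7)(2/7) = 10/49; P(data | r = 6) = (6/7)(1/7) = 6/49.
The prior-weighted likelihoods are 1/4 · 6/49 = 3/98, 1/4 · 10/49 = 5/98, 1/4 · 10/49 = 5/98, 1/4 · 6/49 = 3/98; with total 8/49.
Therefore the posterior P(r = 5 | data) = (5/98) / (8/49) = 5/16.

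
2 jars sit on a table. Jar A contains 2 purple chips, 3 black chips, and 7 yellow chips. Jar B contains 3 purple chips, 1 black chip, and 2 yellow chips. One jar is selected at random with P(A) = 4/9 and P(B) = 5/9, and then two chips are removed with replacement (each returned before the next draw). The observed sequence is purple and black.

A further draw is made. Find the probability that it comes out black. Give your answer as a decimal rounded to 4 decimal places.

0.1905

Under each hypothesis, the probability of the observed sequence is: P(data | jar A) = (2/12)(3/12) = 1/24; P(data | jar B) = (3/6)(1/6) = 1/12.
The prior-weighted likelihoods are 4/9 · 1/24 = 1/54, 5/9 · 1/12 = 5/108; summing to 7/108.
Normalising, the posterior is P(jar A | data) = 2/7, P(jar B | data) = 5/7.
The predictive probability is P(black next | data) = (1/4)(2/7) + (1/6)(5/7) = 4/21.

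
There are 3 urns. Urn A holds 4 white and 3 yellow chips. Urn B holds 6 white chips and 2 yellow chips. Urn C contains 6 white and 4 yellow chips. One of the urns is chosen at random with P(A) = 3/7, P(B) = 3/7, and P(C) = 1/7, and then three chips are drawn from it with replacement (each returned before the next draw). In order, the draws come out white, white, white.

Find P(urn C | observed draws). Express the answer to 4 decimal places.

0.1058

Under each hypothesis, the probability of the observed sequence is: P(data | urn A) = (4/7)(4/7)(4/7) = 0.18659; P(data | urn B) = (6/8)(6/8)(6/8) = 0.42188; P(data | urn C) = (6/10)(6/10)(6/10) = 0.216.
The prior-weighted likelihoods are 3/7 · 0.18659 = 0.079967, 3/7 · 0.42188 = 0.1808, 1/7 · 0.216 = 0.030857; summing to 0.29163.
So P(urn C | data) = (0.030857) / (0.29163) = 0.10581.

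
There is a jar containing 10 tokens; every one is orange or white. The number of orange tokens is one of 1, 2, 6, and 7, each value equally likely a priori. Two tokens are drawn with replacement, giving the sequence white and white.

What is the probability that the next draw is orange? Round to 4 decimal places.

0.2165

The likelihood of the observed sequence under each hypothesis: P(data | r = 1) = (9/10)(9/10) = 81/100; P(data | r = 2) = (8/10)(8/10) = 16/25; P(data | r = 6) = (4/10)(4/10) = 4/25; P(data | r = 7) = (3/10)(3/10) = 9/100.
Multiplying each by its prior: 1/4 · 81/100 = 81/400, 1/4 · 16/25 = 4/25, 1/4 · 4/25 = 1/25, 1/4 · 9/100 = 9/400; with total 17/40.
Normalising, the posterior is P(r = 1 | data) = 81/170, P(r = 2 | data) = 32/85, P(r = 6 | data) = 8/85, P(r = 7 | data) = 9/170.
Averaging over the posterior, P(orange next | data) = (1/10)(81/170) + (1/5)(32/85) + (3/5)(8/85) + (7/10)(9/170) = 92/425.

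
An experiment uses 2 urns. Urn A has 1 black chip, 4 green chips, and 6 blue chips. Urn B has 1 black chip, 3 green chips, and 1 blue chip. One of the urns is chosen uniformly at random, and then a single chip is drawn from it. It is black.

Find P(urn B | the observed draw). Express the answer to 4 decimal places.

Under each hypothesis, the probability of this draw is: P(data | urn A) = (1/11) = 1/11; P(data | urn B) = (1/5) = 1/5.
The prior-weighted likelihoods are 1/2 · 1/11 = 1/22, 1/2 · 1/5 = 1/10; with total 8/55.
By Bayes' rule, P(urn B | data) = (1/10) / (8/55) = 11/16.

0.6875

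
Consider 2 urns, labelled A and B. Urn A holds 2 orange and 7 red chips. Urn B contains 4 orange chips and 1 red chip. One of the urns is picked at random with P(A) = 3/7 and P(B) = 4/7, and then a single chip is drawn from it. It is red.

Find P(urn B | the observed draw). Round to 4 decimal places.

The likelihood of this draw under each hypothesis: P(data | urn A) = (7/9) = 7/9; P(data | urn B) = (1/5) = 1/5.
Multiplying each by its prior: 3/7 · 7/9 = 1/3, 4/7 · 1/5 = 4/35; with total 47/105.
Therefore the posterior P(urn B | data) = (4/35) / (47/105) = 12/47.

0.2553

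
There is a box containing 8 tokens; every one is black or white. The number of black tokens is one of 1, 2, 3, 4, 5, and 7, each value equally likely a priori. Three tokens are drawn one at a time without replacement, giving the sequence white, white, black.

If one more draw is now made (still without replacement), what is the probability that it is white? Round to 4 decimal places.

0.6300

The likelihood of the observed sequence under each hypothesis: P(data | r = 1) = (7/8)(6/7)(1/6) = 1/8; P(data | r = 2) = (6/8)(5/7)(2/6) = 5/28; P(data | r = 3) = (5/8)(4/7)(3/6) = 5/28; P(data | r = 4) = (4/8)(3/7)(4/6) = 1/7; P(data | r = 5) = (3/8)(2/7)(5/6) = 5/56; P(data | r = 7) = (1/8)(0/7) = 0.
Multiplying each by its prior: 1/6 · 1/8 = 1/48, 1/6 · 5/28 = 5/168, 1/6 · 5/28 = 5/168, 1/6 · 1/7 = 1/42, 1/6 · 5/56 = 5/336, 1/6 · 0 = 0; these sum to 5/42.
The posterior is then P(r = 1 | data) = 7/40, P(r = 2 | data) = 1/4, P(r = 3 | data) = 1/4, P(r = 4 | data) = 1/5, P(r = 5 | data) = 1/8, P(r = 7 | data) = 0.
Averaging over the posterior, P(white next | data) = (1)(7/40) + (4/5)(1/4) + (3/5)(1/4) + (2/5)(1/5) + (1/5)(1/8) = 63/100.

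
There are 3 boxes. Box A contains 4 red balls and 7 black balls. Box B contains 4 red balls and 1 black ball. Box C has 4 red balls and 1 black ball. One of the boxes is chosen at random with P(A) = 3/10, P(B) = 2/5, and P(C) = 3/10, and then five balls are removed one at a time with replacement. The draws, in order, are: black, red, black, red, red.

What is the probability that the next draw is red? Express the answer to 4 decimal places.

Compute the likelihood of the observed sequence for each case: P(data | box A) = (7/11)(4/11)(7/11)(4/11)(4/11) = 0.019472; P(data | box B) = (1/5)(4/5)(1/5)(4/5)(4/5) = 0.02048; P(data | box C) = (1/5)(4/5)(1/5)(4/5)(4/5) = 0.02048.
Multiplying each by its prior: 3/10 · 0.019472 = 0.0058416, 2/5 · 0.02048 = 0.008192, 3/10 · 0.02048 = 0.006144; summing to 0.020178.
Normalising, the posterior is P(box A | data) = 0.28951, P(box B | data) = 0.40599, P(box C | data) = 0.3045.
Averaging over the posterior, P(red next | data) = (4/11)(0.28951) + (4/5)(0.40599) + (4/5)(0.3045) = 0.67367.

0.6737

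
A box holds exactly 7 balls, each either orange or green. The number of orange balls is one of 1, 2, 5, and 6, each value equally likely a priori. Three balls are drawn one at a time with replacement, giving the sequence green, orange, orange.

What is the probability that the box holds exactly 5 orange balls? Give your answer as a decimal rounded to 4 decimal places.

0.4464

Compute the likelihood of the observed sequence for each case: P(data | r = 1) = (6/7)(1/7)(1/7) = 6/343; P(data | r = 2) = (5/7)(2/7)(2/7) = 20/343; P(data | r = 5) = (2/7)(5/7)(5/7) = 50/343; P(data | r = 6) = (1/7)(6/7)(6/7) = 36/343.
The prior-weighted likelihoods are 1/4 · 6/343 = 3/686, 1/4 · 20/343 = 5/343, 1/4 · 50/343 = 25/686, 1/4 · 36/343 = 9/343; summing to 4/49.
So P(r = 5 | data) = (25/686) / (4/49) = 25/56.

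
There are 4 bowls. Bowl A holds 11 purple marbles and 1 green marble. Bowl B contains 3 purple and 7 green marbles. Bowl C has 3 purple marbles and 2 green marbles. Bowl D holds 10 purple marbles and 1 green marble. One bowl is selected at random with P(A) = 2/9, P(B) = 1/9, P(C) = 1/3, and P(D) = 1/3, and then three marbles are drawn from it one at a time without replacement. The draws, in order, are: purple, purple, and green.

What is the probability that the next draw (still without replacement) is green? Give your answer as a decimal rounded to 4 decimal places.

For each hypothesis, P(data | H) works out to: P(data | bowl A) = (11/12)(10/11)(1/10) = 0.083333; P(data | bowl B) = (3/10)(2/9)(7/8) = 0.058333; P(data | bowl C) = (3/5)(2/4)(2/3) = 0.2; P(data | bowl D) = (10/11)(9/10)(1/9) = 0.090909.
The prior-weighted likelihoods are 2/9 · 0.083333 = 0.018519, 1/9 · 0.058333 = 0.0064815, 1/3 · 0.2 = 0.066667, 1/3 · 0.090909 = 0.030303; with total 0.12197.
Normalising, the posterior is P(bowl A | data) = 0.15183, P(bowl B | data) = 0.05314, P(bowl C | data) = 0.54658, P(bowl D | data) = 0.24845.
The predictive probability is P(green next | data) = (0)(0.15183) + (6/7)(0.05314) + (1/2)(0.54658) + (0)(0.24845) = 0.31884.

0.3188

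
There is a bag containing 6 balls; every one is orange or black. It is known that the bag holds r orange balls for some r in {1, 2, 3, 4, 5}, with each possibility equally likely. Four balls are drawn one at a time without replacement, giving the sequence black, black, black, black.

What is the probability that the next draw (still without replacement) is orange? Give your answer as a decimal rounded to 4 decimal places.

Compute the likelihood of the observed sequence for each case: P(data | r = 1) = (5/6)(4/5)(3/4)(2/3) = 1/3; P(data | r = 2) = (4/6)(3/5)(2/4)(1/3) = 1/15; P(data | r = 3) = (3/6)(2/5)(1/4)(0/3) = 0; P(data | r = 4) = (2/6)(1/5)(0/4) = 0; P(data | r = 5) = (1/6)(0/5) = 0.
The prior-weighted likelihoods are 1/5 · 1/3 = 1/15, 1/5 · 1/15 = 1/75, 1/5 · 0 = 0, 1/5 · 0 = 0, 1/5 · 0 = 0; summing to 2/25.
Normalising, the posterior is P(r = 1 | data) = 5/6, P(r = 2 | data) = 1/6, P(r = 3 | data) = 0, P(r = 4 | data) = 0, P(r = 5 | data) = 0.
So P(orange next | data) = Σ P(orange next | H) P(H | data) = (1/2)(5/6) + (1)(1/6) = 7/12.

0.5833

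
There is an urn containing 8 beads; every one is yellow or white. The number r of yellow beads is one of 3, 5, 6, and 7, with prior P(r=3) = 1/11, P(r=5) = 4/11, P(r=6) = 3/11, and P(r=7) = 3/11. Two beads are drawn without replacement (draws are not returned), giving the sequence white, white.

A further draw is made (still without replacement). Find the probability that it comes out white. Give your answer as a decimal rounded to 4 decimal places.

0.2800

Compute the likelihood of the observed sequence for each case: P(data | r = 3) = (5/8)(4/7) = 5/14; P(data | r = 5) = (3/8)(2/7) = 3/28; P(data | r = 6) = (2/8)(1/7) = 1/28; P(data | r = 7) = (1/8)(0/7) = 0.
The prior-weighted likelihoods are 1/11 · 5/14 = 5/154, 4/11 · 3/28 = 3/77, 3/11 · 1/28 = 3/308, 3/11 · 0 = 0; summing to 25/308.
The posterior is then P(r = 3 | data) = 2/5, P(r = 5 | data) = 12/25, P(r = 6 | data) = 3/25, P(r = 7 | data) = 0.
The predictive probability is P(white next | data) = (1/2)(2/5) + (1/6)(12/25) + (0)(3/25) = 7/25.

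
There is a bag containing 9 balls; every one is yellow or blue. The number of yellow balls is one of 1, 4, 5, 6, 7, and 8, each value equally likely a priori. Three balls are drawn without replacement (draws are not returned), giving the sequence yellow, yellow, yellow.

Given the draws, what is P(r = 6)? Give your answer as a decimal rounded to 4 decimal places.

0.1600

Under each hypothesis, the probability of the observed sequence is: P(data | r = 1) = (1/9)(0/8) = 0; P(data | r = 4) = (4/9)(3/8)(2/7) = 1/21; P(data | r = 5) = (5/9)(4/8)(3/7) = 5/42; P(data | r = 6) = (6/9)(5/8)(4/7) = 5/21; P(data | r = 7) = (7/9)(6/8)(5/7) = 5/12; P(data | r = 8) = (8/9)(7/8)(6/7) = 2/3.
Multiplying each by its prior: 1/6 · 0 = 0, 1/6 · 1/21 = 1/126, 1/6 · 5/42 = 5/252, 1/6 · 5/21 = 5/126, 1/6 · 5/12 = 5/72, 1/6 · 2/3 = 1/9; summing to 125/504.
So P(r = 6 | data) = (5/126) / (125/504) = 4/25.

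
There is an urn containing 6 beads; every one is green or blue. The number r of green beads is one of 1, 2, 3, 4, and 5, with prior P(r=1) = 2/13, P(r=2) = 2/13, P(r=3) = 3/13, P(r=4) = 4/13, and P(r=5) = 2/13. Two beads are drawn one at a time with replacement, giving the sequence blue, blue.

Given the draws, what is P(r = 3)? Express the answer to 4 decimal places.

0.2126

For each hypothesis, P(data | H) works out to: P(data | r = 1) = (5/6)(5/6) = 25/36; P(data | r = 2) = (4/6)(4/6) = 4/9; P(data | r = 3) = (3/6)(3/6) = 1/4; P(data | r = 4) = (2/6)(2/6) = 1/9; P(data | r = 5) = (1/6)(1/6) = 1/36.
The prior-weighted likelihoods are 2/13 · 25/36 = 25/234, 2/13 · 4/9 = 8/117, 3/13 · 1/4 = 3/52, 4/13 · 1/9 = 4/117, 2/13 · 1/36 = 1/234; these sum to 127/468.
So P(r = 3 | data) = (3/52) / (127/468) = 27/127.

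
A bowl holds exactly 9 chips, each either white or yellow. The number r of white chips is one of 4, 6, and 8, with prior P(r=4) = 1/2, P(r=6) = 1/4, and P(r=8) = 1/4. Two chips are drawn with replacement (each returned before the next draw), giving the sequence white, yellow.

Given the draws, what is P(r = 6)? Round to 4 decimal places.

0.2727

For each hypothesis, P(data | H) works out to: P(data | r = 4) = (4/9)(5/9) = 20/81; P(data | r = 6) = (6/9)(3/9) = 2/9; P(data | r = 8) = (8/9)(1/9) = 8/81.
Weighting by the prior gives 1/2 · 20/81 = 10/81, 1/4 · 2/9 = 1/18, 1/4 · 8/81 = 2/81; summing to 11/54.
By Bayes' rule, P(r = 6 | data) = (1/18) / (11/54) = 3/11.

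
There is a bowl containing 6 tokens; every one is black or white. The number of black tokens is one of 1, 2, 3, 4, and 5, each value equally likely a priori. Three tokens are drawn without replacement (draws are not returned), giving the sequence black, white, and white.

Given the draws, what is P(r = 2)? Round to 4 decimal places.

0.3429

Under each hypothesis, the probability of the observed sequence is: P(data | r = 1) = (1/6)(5/5)(4/4) = 1/6; P(data | r = 2) = (2/6)(4/5)(3/4) = 1/5; P(data | r = 3) = (3/6)(3/5)(2/4) = 3/20; P(data | r = 4) = (4/6)(2/5)(1/4) = 1/15; P(data | r = 5) = (5/6)(1/5)(0/4) = 0.
Weighting by the prior gives 1/5 · 1/6 = 1/30, 1/5 · 1/5 = 1/25, 1/5 · 3/20 = 3/100, 1/5 · 1/15 = 1/75, 1/5 · 0 = 0; these sum to 7/60.
Hence P(r = 2 | data) = (1/25) / (7/60) = 12/35.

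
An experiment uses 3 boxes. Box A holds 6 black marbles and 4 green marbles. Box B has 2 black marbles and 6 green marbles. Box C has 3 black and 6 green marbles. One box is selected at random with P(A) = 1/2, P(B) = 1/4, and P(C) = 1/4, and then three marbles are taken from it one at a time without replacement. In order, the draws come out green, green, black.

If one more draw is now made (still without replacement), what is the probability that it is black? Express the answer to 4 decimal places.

Compute the likelihood of the observed sequence for each case: P(data | box A) = (4/10)(3/9)(6/8) = 1/10; P(data | box B) = (6/8)(5/7)(2/6) = 5/28; P(data | box C) = (6/9)(5/8)(3/7) = 5/28.
Multiplying each by its prior: 1/2 · 1/10 = 1/20, 1/4 · 5/28 = 5/112, 1/4 · 5/28 = 5/112; summing to 39/280.
Normalising, the posterior is P(box A | data) = 14/39, P(box B | data) = 25/78, P(box C | data) = 25/78.
Averaging over the posterior, P(black next | data) = (5/7)(14/39) + (1/5)(25/78) + (1/3)(25/78) = 50/117.

0.4274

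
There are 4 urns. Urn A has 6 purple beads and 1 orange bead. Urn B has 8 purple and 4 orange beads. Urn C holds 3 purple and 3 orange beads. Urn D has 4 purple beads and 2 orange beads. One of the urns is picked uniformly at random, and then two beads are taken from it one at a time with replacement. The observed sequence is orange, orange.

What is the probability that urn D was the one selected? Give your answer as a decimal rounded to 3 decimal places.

0.226

Compute the likelihood of the observed sequence for each case: P(data | urn A) = (1/7)(1/7) = 0.020408; P(data | urn B) = (4/12)(4/12) = 0.11111; P(data | urn C) = (3/6)(3/6) = 0.25; P(data | urn D) = (2/6)(2/6) = 0.11111.
The prior-weighted likelihoods are 1/4 · 0.020408 = 0.005102, 1/4 · 0.11111 = 0.027778, 1/4 · 0.25 = 0.0625, 1/4 · 0.11111 = 0.027778; summing to 0.12316.
Hence P(urn D | data) = (0.027778) / (0.12316) = 0.22555.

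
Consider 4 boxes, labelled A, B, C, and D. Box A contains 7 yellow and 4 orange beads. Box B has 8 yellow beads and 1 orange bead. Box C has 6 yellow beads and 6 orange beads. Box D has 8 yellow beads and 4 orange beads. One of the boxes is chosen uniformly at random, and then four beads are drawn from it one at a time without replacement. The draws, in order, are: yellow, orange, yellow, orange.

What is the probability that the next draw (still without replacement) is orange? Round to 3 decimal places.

0.358

For each hypothesis, P(data | H) works out to: P(data | box A) = (7/11)(4/10)(6/9)(3/8) = 0.063636; P(data | box B) = (8/9)(1/8)(7/7)(0/6) = 0; P(data | box C) = (6/12)(6/11)(5/10)(5/9) = 0.075758; P(data | box D) = (8/12)(4/11)(7/10)(3/9) = 0.056566.
Weighting by the prior gives 1/4 · 0.063636 = 0.015909, 1/4 · 0 = 0, 1/4 · 0.075758 = 0.018939, 1/4 · 0.056566 = 0.014141; these sum to 0.04899.
Dividing through by the total gives posterior P(box A | data) = 0.32474, P(box B | data) = 0, P(box C | data) = 0.3866, P(box D | data) = 0.28866.
So P(orange next | data) = Σ P(orange next | H) P(H | data) = (2/7)(0.32474) + (1/2)(0.3866) + (1/4)(0.28866) = 0.35825.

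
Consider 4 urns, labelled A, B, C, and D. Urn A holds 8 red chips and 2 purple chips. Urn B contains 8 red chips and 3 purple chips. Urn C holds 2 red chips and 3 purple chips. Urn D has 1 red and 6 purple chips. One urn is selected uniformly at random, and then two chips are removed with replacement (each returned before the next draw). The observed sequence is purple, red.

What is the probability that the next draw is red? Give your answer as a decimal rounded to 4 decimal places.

0.5352

For each hypothesis, P(data | H) works out to: P(data | urn A) = (2/10)(8/10) = 0.16; P(data | urn B) = (3/11)(8/11) = 0.19835; P(data | urn C) = (3/5)(2/5) = 0.24; P(data | urn D) = (6/7)(1/7) = 0.12245.
Weighting by the prior gives 1/4 · 0.16 = 0.04, 1/4 · 0.19835 = 0.049587, 1/4 · 0.24 = 0.06, 1/4 · 0.12245 = 0.030612; these sum to 0.1802.
The posterior is then P(urn A | data) = 0.22198, P(urn B | data) = 0.27518, P(urn C | data) = 0.33297, P(urn D | data) = 0.16988.
The predictive probability is P(red next | data) = (4/5)(0.22198) + (8/11)(0.27518) + (2/5)(0.33297) + (1/7)(0.16988) = 0.53517.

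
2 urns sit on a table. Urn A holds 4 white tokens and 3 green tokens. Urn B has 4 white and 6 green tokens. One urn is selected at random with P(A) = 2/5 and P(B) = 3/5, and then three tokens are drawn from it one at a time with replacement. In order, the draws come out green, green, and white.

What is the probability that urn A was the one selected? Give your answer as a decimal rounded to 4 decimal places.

0.3270

The likelihood of the observed sequence under each hypothesis: P(data | urn A) = (3/7)(3/7)(4/7) = 0.10496; P(data | urn B) = (6/10)(6/10)(4/10) = 0.144.
Weighting by the prior gives 2/5 · 0.10496 = 0.041983, 3/5 · 0.144 = 0.0864; summing to 0.12838.
So P(urn A | data) = (0.041983) / (0.12838) = 0.32701.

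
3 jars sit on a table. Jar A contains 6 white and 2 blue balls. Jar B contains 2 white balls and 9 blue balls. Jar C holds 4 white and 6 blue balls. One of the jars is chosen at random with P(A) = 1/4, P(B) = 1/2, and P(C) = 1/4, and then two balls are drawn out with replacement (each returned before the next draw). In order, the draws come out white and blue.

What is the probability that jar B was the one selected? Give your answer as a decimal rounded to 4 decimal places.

Under each hypothesis, the probability of the observed sequence is: P(data | jar A) = (6/8)(2/8) = 0.1875; P(data | jar B) = (2/11)(9/11) = 0.14876; P(data | jar C) = (4/10)(6/10) = 0.24.
Multiplying each by its prior: 1/4 · 0.1875 = 0.046875, 1/2 · 0.14876 = 0.07438, 1/4 · 0.24 = 0.06; these sum to 0.18126.
By Bayes' rule, P(jar B | data) = (0.07438) / (0.18126) = 0.41036.

0.4104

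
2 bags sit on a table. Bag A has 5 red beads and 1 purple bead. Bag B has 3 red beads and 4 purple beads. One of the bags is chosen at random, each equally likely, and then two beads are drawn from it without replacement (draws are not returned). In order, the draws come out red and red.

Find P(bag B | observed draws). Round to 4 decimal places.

Compute the likelihood of the observed sequence for each case: P(data | bag A) = (5/6)(4/5) = 2/3; P(data | bag B) = (3/7)(2/6) = 1/7.
Weighting by the prior gives 1/2 · 2/3 = 1/3, 1/2 · 1/7 = 1/14; summing to 17/42.
Hence P(bag B | data) = (1/14) / (17/42) = 3/17.

0.1765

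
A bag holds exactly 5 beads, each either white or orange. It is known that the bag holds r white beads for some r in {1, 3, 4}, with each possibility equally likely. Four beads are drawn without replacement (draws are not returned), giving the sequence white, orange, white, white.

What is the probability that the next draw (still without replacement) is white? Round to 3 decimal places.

0.667

Compute the likelihood of the observed sequence for each case: P(data | r = 1) = (1/5)(4/4)(0/3) = 0; P(data | r = 3) = (3/5)(2/4)(2/3)(1/2) = 1/10; P(data | r = 4) = (4/5)(1/4)(3/3)(2/2) = 1/5.
The prior-weighted likelihoods are 1/3 · 0 = 0, 1/3 · 1/10 = 1/30, 1/3 · 1/5 = 1/15; summing to 1/10.
Dividing through by the total gives posterior P(r = 1 | data) = 0, P(r = 3 | data) = 1/3, P(r = 4 | data) = 2/3.
So P(white next | data) = Σ P(white next | H) P(H | data) = (0)(1/3) + (1)(2/3) = 2/3.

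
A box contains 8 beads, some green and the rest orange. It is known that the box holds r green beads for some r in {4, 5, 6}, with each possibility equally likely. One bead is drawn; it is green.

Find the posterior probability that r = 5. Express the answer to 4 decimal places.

0.3333

Under each hypothesis, the probability of this draw is: P(data | r = 4) = (4/8) = 1/2; P(data | r = 5) = (5/8) = 5/8; P(data | r = 6) = (6/8) = 3/4.
The prior-weighted likelihoods are 1/3 · 1/2 = 1/6, 1/3 · 5/8 = 5/24, 1/3 · 3/4 = 1/4; these sum to 5/8.
By Bayes' rule, P(r = 5 | data) = (5/24) / (5/8) = 1/3.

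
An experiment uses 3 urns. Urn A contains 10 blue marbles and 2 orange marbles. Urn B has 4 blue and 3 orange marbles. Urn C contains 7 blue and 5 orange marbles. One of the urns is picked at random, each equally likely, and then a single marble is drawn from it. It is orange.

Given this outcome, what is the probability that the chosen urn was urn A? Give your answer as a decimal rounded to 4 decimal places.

The likelihood of this draw under each hypothesis: P(data | urn A) = (2/12) = 1/6; P(data | urn B) = (3/7) = 3/7; P(data | urn C) = (5/12) = 5/12.
Multiplying each by its prior: 1/3 · 1/6 = 1/18, 1/3 · 3/7 = 1/7, 1/3 · 5/12 = 5/36; with total 85/252.
So P(urn A | data) = (1/18) / (85/252) = 14/85.

0.1647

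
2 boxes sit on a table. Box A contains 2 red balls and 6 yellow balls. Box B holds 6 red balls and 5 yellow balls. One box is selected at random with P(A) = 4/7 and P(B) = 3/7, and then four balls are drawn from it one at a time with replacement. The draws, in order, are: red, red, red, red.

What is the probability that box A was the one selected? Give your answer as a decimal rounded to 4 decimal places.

0.0556

Under each hypothesis, the probability of the observed sequence is: P(data | box A) = (2/8)(2/8)(2/8)(2/8) = 0.0039062; P(data | box B) = (6/11)(6/11)(6/11)(6/11) = 0.088519.
Weighting by the prior gives 4/7 · 0.0039062 = 0.0022321, 3/7 · 0.088519 = 0.037937; these sum to 0.040169.
Hence P(box A | data) = (0.0022321) / (0.040169) = 0.055569.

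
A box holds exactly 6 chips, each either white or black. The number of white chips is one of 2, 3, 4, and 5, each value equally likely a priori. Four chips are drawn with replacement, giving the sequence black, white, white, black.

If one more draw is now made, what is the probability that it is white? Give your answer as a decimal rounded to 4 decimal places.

0.5356

Compute the likelihood of the observed sequence for each case: P(data | r = 2) = (4/6)(2/6)(2/6)(4/6) = 0.049383; P(data | r = 3) = (3/6)(3/6)(3/6)(3/6) = 0.0625; P(data | r = 4) = (2/6)(4/6)(4/6)(2/6) = 0.049383; P(data | r = 5) = (1/6)(5/6)(5/6)(1/6) = 0.01929.
Multiplying each by its prior: 1/4 · 0.049383 = 0.012346, 1/4 · 0.0625 = 0.015625, 1/4 · 0.049383 = 0.012346, 1/4 · 0.01929 = 0.0048225; these sum to 0.045139.
The posterior is then P(r = 2 | data) = 0.2735, P(r = 3 | data) = 0.34615, P(r = 4 | data) = 0.2735, P(r = 5 | data) = 0.10684.
So P(white next | data) = Σ P(white next | H) P(H | data) = (1/3)(0.2735) + (1/2)(0.34615) + (2/3)(0.2735) + (5/6)(0.10684) = 0.53561.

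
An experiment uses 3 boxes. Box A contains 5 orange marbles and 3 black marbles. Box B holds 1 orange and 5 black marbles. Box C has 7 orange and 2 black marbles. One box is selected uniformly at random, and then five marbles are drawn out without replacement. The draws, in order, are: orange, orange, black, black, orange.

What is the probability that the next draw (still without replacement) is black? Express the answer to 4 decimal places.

0.2195

Compute the likelihood of the observed sequence for each case: P(data | box A) = (5/8)(4/7)(3/6)(2/5)(3/4) = 0.053571; P(data | box B) = (1/6)(0/5) = 0; P(data | box C) = (7/9)(6/8)(2/7)(1/6)(5/5) = 0.027778.
Multiplying each by its prior: 1/3 · 0.053571 = 0.017857, 1/3 · 0 = 0, 1/3 · 0.027778 = 0.0092593; these sum to 0.027116.
The posterior is then P(box A | data) = 0.65854, P(box B | data) = 0, P(box C | data) = 0.34146.
So P(black next | data) = Σ P(black next | H) P(H | data) = (1/3)(0.65854) + (0)(0.34146) = 0.21951.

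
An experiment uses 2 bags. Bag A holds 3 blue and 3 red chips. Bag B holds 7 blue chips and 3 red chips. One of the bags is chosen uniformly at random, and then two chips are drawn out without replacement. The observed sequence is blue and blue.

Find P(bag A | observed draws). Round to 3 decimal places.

0.300

The likelihood of the observed sequence under each hypothesis: P(data | bag A) = (3/6)(2/5) = 1/5; P(data | bag B) = (7/10)(6/9) = 7/15.
Multiplying each by its prior: 1/2 · 1/5 = 1/10, 1/2 · 7/15 = 7/30; with total 1/3.
Hence P(bag A | data) = (1/10) / (1/3) = 3/10.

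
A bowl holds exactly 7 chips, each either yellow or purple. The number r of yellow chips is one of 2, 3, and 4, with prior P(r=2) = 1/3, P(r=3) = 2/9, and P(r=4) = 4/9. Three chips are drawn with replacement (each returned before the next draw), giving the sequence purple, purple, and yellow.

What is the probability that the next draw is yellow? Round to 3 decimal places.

0.426

Compute the likelihood of the observed sequence for each case: P(data | r = 2) = (5/7)(5/7)(2/7) = 0.14577; P(data | r = 3) = (4/7)(4/7)(3/7) = 0.13994; P(data | r = 4) = (3/7)(3/7)(4/7) = 0.10496.
The prior-weighted likelihoods are 1/3 · 0.14577 = 0.048591, 2/9 · 0.13994 = 0.031098, 4/9 · 0.10496 = 0.046647; summing to 0.12634.
Dividing through by the total gives posterior P(r = 2 | data) = 0.38462, P(r = 3 | data) = 0.24615, P(r = 4 | data) = 0.36923.
Averaging over the posterior, P(yellow next | data) = (2/7)(0.38462) + (3/7)(0.24615) + (4/7)(0.36923) = 0.42637.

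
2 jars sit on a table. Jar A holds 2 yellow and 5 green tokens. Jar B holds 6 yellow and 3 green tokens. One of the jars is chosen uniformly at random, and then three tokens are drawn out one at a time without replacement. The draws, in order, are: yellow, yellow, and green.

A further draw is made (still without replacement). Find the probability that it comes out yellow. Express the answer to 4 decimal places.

Under each hypothesis, the probability of the observed sequence is: P(data | jar A) = (2/7)(1/6)(5/5) = 1/21; P(data | jar B) = (6/9)(5/8)(3/7) = 5/28.
Multiplying each by its prior: 1/2 · 1/21 = 1/42, 1/2 · 5/28 = 5/56; with total 19/168.
Dividing through by the total gives posterior P(jar A | data) = 4/19, P(jar B | data) = 15/19.
Averaging over the posterior, P(yellow next | data) = (0)(4/19) + (2/3)(15/19) = 10/19.

0.5263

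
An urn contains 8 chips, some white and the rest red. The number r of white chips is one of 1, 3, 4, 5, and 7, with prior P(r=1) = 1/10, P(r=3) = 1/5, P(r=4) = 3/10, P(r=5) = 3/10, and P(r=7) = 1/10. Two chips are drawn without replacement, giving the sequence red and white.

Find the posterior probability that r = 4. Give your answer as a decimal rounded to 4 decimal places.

0.3504

For each hypothesis, P(data | H) works out to: P(data | r = 1) = (7/8)(1/7) = 1/8; P(data | r = 3) = (5/8)(3/7) = 15/56; P(data | r = 4) = (4/8)(4/7) = 2/7; P(data | r = 5) = (3/8)(5/7) = 15/56; P(data | r = 7) = (1/8)(7/7) = 1/8.
Weighting by the prior gives 1/10 · 1/8 = 1/80, 1/5 · 15/56 = 3/56, 3/10 · 2/7 = 3/35, 3/10 · 15/56 = 9/112, 1/10 · 1/8 = 1/80; summing to 137/560.
Therefore the posterior P(r = 4 | data) = (3/35) / (137/560) = 48/137.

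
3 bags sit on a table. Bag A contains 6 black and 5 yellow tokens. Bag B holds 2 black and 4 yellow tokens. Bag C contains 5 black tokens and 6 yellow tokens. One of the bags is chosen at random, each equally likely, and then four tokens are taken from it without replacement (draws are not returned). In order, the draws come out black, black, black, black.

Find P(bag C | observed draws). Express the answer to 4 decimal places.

Under each hypothesis, the probability of the observed sequence is: P(data | bag A) = (6/11)(5/10)(4/9)(3/8) = 1/22; P(data | bag B) = (2/6)(1/5)(0/4) = 0; P(data | bag C) = (5/11)(4/10)(3/9)(2/8) = 1/66.
The prior-weighted likelihoods are 1/3 · 1/22 = 1/66, 1/3 · 0 = 0, 1/3 · 1/66 = 1/198; these sum to 2/99.
Therefore the posterior P(bag C | data) = (1/198) / (2/99) = 1/4.

0.2500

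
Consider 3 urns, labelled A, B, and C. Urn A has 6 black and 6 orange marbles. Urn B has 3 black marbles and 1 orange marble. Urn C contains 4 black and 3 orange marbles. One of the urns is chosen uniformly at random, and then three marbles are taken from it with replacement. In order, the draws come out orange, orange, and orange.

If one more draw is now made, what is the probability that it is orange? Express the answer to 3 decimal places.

0.457

Compute the likelihood of the observed sequence for each case: P(data | urn A) = (6/12)(6/12)(6/12) = 0.125; P(data | urn B) = (1/4)(1/4)(1/4) = 0.015625; P(data | urn C) = (3/7)(3/7)(3/7) = 0.078717.
The prior-weighted likelihoods are 1/3 · 0.125 = 0.041667, 1/3 · 0.015625 = 0.0052083, 1/3 · 0.078717 = 0.026239; these sum to 0.073114.
The posterior is then P(urn A | data) = 0.56989, P(urn B | data) = 0.071236, P(urn C | data) = 0.35888.
The predictive probability is P(orange next | data) = (1/2)(0.56989) + (1/4)(0.071236) + (3/7)(0.35888) = 0.45656.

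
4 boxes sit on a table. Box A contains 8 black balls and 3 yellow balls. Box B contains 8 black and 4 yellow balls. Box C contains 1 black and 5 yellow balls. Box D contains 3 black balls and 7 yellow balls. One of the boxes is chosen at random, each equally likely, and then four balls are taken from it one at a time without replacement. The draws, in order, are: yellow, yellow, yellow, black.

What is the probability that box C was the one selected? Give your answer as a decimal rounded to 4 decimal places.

Compute the likelihood of the observed sequence for each case: P(data | box A) = (3/11)(2/10)(1/9)(8/8) = 0.0060606; P(data | box B) = (4/12)(3/11)(2/10)(8/9) = 0.016162; P(data | box C) = (5/6)(4/5)(3/4)(1/3) = 0.16667; P(data | box D) = (7/10)(6/9)(5/8)(3/7) = 0.125.
The prior-weighted likelihoods are 1/4 · 0.0060606 = 0.0015152, 1/4 · 0.016162 = 0.0040404, 1/4 · 0.16667 = 0.041667, 1/4 · 0.125 = 0.03125; these sum to 0.078472.
By Bayes' rule, P(box C | data) = (0.041667) / (0.078472) = 0.53097.

0.5310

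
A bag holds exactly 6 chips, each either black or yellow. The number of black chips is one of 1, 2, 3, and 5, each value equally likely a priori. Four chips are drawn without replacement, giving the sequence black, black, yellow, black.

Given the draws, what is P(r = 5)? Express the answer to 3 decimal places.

0.769

The likelihood of the observed sequence under each hypothesis: P(data | r = 1) = (1/6)(0/5) = 0; P(data | r = 2) = (2/6)(1/5)(4/4)(0/3) = 0; P(data | r = 3) = (3/6)(2/5)(3/4)(1/3) = 1/20; P(data | r = 5) = (5/6)(4/5)(1/4)(3/3) = 1/6.
The prior-weighted likelihoods are 1/4 · 0 = 0, 1/4 · 0 = 0, 1/4 · 1/20 = 1/80, 1/4 · 1/6 = 1/24; summing to 13/240.
Therefore the posterior P(r = 5 | data) = (1/24) / (13/240) = 10/13.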